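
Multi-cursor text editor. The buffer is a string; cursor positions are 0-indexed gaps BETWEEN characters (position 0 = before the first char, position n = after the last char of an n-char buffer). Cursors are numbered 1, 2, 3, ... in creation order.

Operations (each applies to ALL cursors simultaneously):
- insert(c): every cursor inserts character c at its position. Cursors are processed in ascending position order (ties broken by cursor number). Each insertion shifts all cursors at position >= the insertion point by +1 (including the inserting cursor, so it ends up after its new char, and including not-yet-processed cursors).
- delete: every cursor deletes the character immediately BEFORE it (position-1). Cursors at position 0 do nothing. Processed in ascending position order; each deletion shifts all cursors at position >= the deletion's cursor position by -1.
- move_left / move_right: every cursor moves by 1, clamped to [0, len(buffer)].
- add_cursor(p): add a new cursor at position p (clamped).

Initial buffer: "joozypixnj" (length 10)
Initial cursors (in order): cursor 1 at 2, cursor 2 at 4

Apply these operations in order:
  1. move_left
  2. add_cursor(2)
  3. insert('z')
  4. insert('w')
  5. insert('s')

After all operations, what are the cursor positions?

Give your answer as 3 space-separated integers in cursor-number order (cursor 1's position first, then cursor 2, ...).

Answer: 4 12 8

Derivation:
After op 1 (move_left): buffer="joozypixnj" (len 10), cursors c1@1 c2@3, authorship ..........
After op 2 (add_cursor(2)): buffer="joozypixnj" (len 10), cursors c1@1 c3@2 c2@3, authorship ..........
After op 3 (insert('z')): buffer="jzozozzypixnj" (len 13), cursors c1@2 c3@4 c2@6, authorship .1.3.2.......
After op 4 (insert('w')): buffer="jzwozwozwzypixnj" (len 16), cursors c1@3 c3@6 c2@9, authorship .11.33.22.......
After op 5 (insert('s')): buffer="jzwsozwsozwszypixnj" (len 19), cursors c1@4 c3@8 c2@12, authorship .111.333.222.......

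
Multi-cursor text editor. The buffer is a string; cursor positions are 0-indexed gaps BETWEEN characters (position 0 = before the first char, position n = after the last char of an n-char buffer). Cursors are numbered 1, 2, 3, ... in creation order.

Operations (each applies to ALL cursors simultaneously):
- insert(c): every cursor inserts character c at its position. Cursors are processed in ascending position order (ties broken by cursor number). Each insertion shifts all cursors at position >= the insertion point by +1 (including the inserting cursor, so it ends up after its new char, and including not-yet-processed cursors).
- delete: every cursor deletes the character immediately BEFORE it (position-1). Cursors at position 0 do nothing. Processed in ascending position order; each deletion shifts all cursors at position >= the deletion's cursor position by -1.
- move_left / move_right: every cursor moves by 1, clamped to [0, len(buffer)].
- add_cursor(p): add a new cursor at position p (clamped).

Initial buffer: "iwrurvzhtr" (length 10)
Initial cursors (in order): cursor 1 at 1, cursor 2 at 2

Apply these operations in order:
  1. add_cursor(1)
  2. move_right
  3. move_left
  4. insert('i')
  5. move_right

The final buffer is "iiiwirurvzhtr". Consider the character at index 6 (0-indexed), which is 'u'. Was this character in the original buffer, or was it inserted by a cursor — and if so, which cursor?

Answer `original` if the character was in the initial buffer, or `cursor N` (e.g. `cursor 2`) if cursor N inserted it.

Answer: original

Derivation:
After op 1 (add_cursor(1)): buffer="iwrurvzhtr" (len 10), cursors c1@1 c3@1 c2@2, authorship ..........
After op 2 (move_right): buffer="iwrurvzhtr" (len 10), cursors c1@2 c3@2 c2@3, authorship ..........
After op 3 (move_left): buffer="iwrurvzhtr" (len 10), cursors c1@1 c3@1 c2@2, authorship ..........
After op 4 (insert('i')): buffer="iiiwirurvzhtr" (len 13), cursors c1@3 c3@3 c2@5, authorship .13.2........
After op 5 (move_right): buffer="iiiwirurvzhtr" (len 13), cursors c1@4 c3@4 c2@6, authorship .13.2........
Authorship (.=original, N=cursor N): . 1 3 . 2 . . . . . . . .
Index 6: author = original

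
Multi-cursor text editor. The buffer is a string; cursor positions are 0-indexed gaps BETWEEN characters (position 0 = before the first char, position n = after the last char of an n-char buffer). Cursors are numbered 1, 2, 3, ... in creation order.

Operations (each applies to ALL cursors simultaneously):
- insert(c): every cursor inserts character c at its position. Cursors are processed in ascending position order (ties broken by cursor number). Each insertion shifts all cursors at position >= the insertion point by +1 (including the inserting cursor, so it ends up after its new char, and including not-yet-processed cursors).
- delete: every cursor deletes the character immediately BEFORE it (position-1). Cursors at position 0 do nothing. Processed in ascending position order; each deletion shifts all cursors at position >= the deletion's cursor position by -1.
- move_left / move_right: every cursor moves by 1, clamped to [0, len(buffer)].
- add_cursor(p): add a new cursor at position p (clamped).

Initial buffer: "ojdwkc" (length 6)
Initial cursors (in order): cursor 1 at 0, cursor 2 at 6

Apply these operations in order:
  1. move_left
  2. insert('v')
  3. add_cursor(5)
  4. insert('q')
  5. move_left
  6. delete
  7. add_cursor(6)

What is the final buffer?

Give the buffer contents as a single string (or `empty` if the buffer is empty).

Answer: qojdqkqc

Derivation:
After op 1 (move_left): buffer="ojdwkc" (len 6), cursors c1@0 c2@5, authorship ......
After op 2 (insert('v')): buffer="vojdwkvc" (len 8), cursors c1@1 c2@7, authorship 1.....2.
After op 3 (add_cursor(5)): buffer="vojdwkvc" (len 8), cursors c1@1 c3@5 c2@7, authorship 1.....2.
After op 4 (insert('q')): buffer="vqojdwqkvqc" (len 11), cursors c1@2 c3@7 c2@10, authorship 11....3.22.
After op 5 (move_left): buffer="vqojdwqkvqc" (len 11), cursors c1@1 c3@6 c2@9, authorship 11....3.22.
After op 6 (delete): buffer="qojdqkqc" (len 8), cursors c1@0 c3@4 c2@6, authorship 1...3.2.
After op 7 (add_cursor(6)): buffer="qojdqkqc" (len 8), cursors c1@0 c3@4 c2@6 c4@6, authorship 1...3.2.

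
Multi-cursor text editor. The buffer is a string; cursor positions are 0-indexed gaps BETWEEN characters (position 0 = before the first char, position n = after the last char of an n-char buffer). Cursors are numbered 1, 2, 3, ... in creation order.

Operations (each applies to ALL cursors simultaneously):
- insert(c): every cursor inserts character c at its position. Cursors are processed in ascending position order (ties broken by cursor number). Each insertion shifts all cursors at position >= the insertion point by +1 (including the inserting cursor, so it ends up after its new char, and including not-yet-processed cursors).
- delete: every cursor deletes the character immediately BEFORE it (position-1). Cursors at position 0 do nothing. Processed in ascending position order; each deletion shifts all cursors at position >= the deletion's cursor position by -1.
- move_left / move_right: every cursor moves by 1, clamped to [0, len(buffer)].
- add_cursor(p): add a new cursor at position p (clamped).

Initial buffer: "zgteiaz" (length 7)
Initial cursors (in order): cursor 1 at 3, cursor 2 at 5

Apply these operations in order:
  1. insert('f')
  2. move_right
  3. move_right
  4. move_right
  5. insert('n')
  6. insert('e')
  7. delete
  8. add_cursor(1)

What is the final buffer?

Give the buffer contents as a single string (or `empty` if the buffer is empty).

After op 1 (insert('f')): buffer="zgtfeifaz" (len 9), cursors c1@4 c2@7, authorship ...1..2..
After op 2 (move_right): buffer="zgtfeifaz" (len 9), cursors c1@5 c2@8, authorship ...1..2..
After op 3 (move_right): buffer="zgtfeifaz" (len 9), cursors c1@6 c2@9, authorship ...1..2..
After op 4 (move_right): buffer="zgtfeifaz" (len 9), cursors c1@7 c2@9, authorship ...1..2..
After op 5 (insert('n')): buffer="zgtfeifnazn" (len 11), cursors c1@8 c2@11, authorship ...1..21..2
After op 6 (insert('e')): buffer="zgtfeifneazne" (len 13), cursors c1@9 c2@13, authorship ...1..211..22
After op 7 (delete): buffer="zgtfeifnazn" (len 11), cursors c1@8 c2@11, authorship ...1..21..2
After op 8 (add_cursor(1)): buffer="zgtfeifnazn" (len 11), cursors c3@1 c1@8 c2@11, authorship ...1..21..2

Answer: zgtfeifnazn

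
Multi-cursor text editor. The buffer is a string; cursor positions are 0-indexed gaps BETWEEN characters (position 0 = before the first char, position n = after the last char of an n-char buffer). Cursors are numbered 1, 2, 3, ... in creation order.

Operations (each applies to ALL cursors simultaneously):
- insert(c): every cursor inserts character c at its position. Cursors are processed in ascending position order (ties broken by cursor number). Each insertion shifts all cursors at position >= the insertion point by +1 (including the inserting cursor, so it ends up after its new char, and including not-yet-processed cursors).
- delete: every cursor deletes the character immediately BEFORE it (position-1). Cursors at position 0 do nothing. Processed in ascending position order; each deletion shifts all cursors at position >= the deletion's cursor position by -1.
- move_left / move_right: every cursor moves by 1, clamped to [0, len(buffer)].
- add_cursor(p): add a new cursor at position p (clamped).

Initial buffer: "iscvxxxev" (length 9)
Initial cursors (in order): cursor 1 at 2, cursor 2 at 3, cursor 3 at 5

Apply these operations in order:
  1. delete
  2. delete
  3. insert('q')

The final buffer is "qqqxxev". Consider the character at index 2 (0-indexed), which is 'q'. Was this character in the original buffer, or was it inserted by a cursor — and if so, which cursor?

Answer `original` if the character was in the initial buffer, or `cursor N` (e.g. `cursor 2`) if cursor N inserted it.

After op 1 (delete): buffer="ivxxev" (len 6), cursors c1@1 c2@1 c3@2, authorship ......
After op 2 (delete): buffer="xxev" (len 4), cursors c1@0 c2@0 c3@0, authorship ....
After op 3 (insert('q')): buffer="qqqxxev" (len 7), cursors c1@3 c2@3 c3@3, authorship 123....
Authorship (.=original, N=cursor N): 1 2 3 . . . .
Index 2: author = 3

Answer: cursor 3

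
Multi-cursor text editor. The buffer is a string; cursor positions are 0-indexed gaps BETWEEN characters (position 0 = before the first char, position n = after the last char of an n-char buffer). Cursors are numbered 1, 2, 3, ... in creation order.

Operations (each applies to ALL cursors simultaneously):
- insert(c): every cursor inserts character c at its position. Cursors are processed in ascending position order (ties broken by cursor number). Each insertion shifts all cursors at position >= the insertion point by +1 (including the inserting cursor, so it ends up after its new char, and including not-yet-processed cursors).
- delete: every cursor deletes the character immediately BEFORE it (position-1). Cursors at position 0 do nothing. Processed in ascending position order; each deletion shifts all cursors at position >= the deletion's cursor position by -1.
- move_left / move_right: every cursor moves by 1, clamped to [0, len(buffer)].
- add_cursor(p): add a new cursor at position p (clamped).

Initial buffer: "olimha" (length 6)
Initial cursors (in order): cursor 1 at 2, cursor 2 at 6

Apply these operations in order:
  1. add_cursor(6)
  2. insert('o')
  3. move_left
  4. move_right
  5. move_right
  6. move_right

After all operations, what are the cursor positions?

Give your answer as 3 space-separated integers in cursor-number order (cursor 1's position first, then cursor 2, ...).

Answer: 5 9 9

Derivation:
After op 1 (add_cursor(6)): buffer="olimha" (len 6), cursors c1@2 c2@6 c3@6, authorship ......
After op 2 (insert('o')): buffer="oloimhaoo" (len 9), cursors c1@3 c2@9 c3@9, authorship ..1....23
After op 3 (move_left): buffer="oloimhaoo" (len 9), cursors c1@2 c2@8 c3@8, authorship ..1....23
After op 4 (move_right): buffer="oloimhaoo" (len 9), cursors c1@3 c2@9 c3@9, authorship ..1....23
After op 5 (move_right): buffer="oloimhaoo" (len 9), cursors c1@4 c2@9 c3@9, authorship ..1....23
After op 6 (move_right): buffer="oloimhaoo" (len 9), cursors c1@5 c2@9 c3@9, authorship ..1....23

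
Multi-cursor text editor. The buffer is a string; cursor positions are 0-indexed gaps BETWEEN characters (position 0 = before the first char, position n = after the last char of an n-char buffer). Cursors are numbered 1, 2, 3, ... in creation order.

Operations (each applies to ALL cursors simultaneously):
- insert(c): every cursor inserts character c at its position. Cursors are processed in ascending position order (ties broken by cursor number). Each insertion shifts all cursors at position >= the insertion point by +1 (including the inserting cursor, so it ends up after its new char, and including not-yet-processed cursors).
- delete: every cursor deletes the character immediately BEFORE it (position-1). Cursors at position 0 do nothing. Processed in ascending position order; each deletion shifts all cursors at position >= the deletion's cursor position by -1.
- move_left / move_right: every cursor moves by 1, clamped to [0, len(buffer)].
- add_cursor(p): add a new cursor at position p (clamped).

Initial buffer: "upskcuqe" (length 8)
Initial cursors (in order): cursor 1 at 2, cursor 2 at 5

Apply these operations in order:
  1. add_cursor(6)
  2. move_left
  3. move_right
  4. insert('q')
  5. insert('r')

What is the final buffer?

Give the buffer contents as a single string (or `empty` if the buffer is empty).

Answer: upqrskcqruqrqe

Derivation:
After op 1 (add_cursor(6)): buffer="upskcuqe" (len 8), cursors c1@2 c2@5 c3@6, authorship ........
After op 2 (move_left): buffer="upskcuqe" (len 8), cursors c1@1 c2@4 c3@5, authorship ........
After op 3 (move_right): buffer="upskcuqe" (len 8), cursors c1@2 c2@5 c3@6, authorship ........
After op 4 (insert('q')): buffer="upqskcquqqe" (len 11), cursors c1@3 c2@7 c3@9, authorship ..1...2.3..
After op 5 (insert('r')): buffer="upqrskcqruqrqe" (len 14), cursors c1@4 c2@9 c3@12, authorship ..11...22.33..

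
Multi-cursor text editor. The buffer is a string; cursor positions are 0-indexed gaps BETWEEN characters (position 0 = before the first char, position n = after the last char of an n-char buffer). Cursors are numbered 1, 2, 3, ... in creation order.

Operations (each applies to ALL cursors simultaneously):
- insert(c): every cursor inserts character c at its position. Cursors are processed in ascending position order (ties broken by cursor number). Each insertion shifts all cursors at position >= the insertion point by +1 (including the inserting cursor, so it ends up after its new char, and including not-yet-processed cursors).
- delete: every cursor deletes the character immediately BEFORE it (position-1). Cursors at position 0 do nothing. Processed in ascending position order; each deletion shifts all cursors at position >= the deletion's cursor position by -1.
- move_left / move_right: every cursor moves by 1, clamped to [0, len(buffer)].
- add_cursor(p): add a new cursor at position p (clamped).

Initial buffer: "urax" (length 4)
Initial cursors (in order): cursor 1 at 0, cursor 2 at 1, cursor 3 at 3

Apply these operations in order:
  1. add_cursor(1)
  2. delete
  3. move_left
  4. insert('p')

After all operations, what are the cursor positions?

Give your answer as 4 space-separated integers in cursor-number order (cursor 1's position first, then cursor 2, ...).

Answer: 4 4 4 4

Derivation:
After op 1 (add_cursor(1)): buffer="urax" (len 4), cursors c1@0 c2@1 c4@1 c3@3, authorship ....
After op 2 (delete): buffer="rx" (len 2), cursors c1@0 c2@0 c4@0 c3@1, authorship ..
After op 3 (move_left): buffer="rx" (len 2), cursors c1@0 c2@0 c3@0 c4@0, authorship ..
After op 4 (insert('p')): buffer="pppprx" (len 6), cursors c1@4 c2@4 c3@4 c4@4, authorship 1234..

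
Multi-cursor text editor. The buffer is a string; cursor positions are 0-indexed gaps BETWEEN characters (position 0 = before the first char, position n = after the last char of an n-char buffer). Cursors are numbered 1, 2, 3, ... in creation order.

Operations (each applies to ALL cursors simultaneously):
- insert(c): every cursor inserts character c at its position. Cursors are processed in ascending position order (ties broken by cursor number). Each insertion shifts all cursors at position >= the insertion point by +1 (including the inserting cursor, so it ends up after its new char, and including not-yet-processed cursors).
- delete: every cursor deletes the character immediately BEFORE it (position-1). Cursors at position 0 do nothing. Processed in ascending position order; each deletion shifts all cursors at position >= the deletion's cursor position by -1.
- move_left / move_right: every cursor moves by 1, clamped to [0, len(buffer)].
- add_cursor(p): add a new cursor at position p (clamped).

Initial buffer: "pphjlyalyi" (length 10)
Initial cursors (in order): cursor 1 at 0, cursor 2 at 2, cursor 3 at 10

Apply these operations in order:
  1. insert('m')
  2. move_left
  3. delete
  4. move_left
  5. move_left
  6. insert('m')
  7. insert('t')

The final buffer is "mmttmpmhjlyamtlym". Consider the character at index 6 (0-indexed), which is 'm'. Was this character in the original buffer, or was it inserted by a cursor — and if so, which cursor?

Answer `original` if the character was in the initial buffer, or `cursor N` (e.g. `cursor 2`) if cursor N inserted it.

After op 1 (insert('m')): buffer="mppmhjlyalyim" (len 13), cursors c1@1 c2@4 c3@13, authorship 1..2........3
After op 2 (move_left): buffer="mppmhjlyalyim" (len 13), cursors c1@0 c2@3 c3@12, authorship 1..2........3
After op 3 (delete): buffer="mpmhjlyalym" (len 11), cursors c1@0 c2@2 c3@10, authorship 1.2.......3
After op 4 (move_left): buffer="mpmhjlyalym" (len 11), cursors c1@0 c2@1 c3@9, authorship 1.2.......3
After op 5 (move_left): buffer="mpmhjlyalym" (len 11), cursors c1@0 c2@0 c3@8, authorship 1.2.......3
After op 6 (insert('m')): buffer="mmmpmhjlyamlym" (len 14), cursors c1@2 c2@2 c3@11, authorship 121.2.....3..3
After op 7 (insert('t')): buffer="mmttmpmhjlyamtlym" (len 17), cursors c1@4 c2@4 c3@14, authorship 12121.2.....33..3
Authorship (.=original, N=cursor N): 1 2 1 2 1 . 2 . . . . . 3 3 . . 3
Index 6: author = 2

Answer: cursor 2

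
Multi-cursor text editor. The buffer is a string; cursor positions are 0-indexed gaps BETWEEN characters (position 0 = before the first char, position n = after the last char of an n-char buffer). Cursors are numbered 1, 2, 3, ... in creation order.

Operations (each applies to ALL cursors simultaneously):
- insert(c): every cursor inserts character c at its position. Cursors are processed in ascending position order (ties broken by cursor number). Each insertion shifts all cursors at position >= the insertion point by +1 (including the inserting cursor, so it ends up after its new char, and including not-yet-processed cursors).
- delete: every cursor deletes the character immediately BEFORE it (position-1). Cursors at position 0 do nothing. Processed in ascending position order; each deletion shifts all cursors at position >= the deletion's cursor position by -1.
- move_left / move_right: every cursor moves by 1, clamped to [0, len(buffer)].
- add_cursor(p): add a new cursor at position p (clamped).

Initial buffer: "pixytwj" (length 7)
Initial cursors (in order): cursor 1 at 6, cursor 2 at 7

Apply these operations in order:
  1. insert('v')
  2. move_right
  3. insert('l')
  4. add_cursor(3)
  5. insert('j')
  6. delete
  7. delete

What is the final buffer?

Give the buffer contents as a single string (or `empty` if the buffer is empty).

After op 1 (insert('v')): buffer="pixytwvjv" (len 9), cursors c1@7 c2@9, authorship ......1.2
After op 2 (move_right): buffer="pixytwvjv" (len 9), cursors c1@8 c2@9, authorship ......1.2
After op 3 (insert('l')): buffer="pixytwvjlvl" (len 11), cursors c1@9 c2@11, authorship ......1.122
After op 4 (add_cursor(3)): buffer="pixytwvjlvl" (len 11), cursors c3@3 c1@9 c2@11, authorship ......1.122
After op 5 (insert('j')): buffer="pixjytwvjljvlj" (len 14), cursors c3@4 c1@11 c2@14, authorship ...3...1.11222
After op 6 (delete): buffer="pixytwvjlvl" (len 11), cursors c3@3 c1@9 c2@11, authorship ......1.122
After op 7 (delete): buffer="piytwvjv" (len 8), cursors c3@2 c1@7 c2@8, authorship .....1.2

Answer: piytwvjv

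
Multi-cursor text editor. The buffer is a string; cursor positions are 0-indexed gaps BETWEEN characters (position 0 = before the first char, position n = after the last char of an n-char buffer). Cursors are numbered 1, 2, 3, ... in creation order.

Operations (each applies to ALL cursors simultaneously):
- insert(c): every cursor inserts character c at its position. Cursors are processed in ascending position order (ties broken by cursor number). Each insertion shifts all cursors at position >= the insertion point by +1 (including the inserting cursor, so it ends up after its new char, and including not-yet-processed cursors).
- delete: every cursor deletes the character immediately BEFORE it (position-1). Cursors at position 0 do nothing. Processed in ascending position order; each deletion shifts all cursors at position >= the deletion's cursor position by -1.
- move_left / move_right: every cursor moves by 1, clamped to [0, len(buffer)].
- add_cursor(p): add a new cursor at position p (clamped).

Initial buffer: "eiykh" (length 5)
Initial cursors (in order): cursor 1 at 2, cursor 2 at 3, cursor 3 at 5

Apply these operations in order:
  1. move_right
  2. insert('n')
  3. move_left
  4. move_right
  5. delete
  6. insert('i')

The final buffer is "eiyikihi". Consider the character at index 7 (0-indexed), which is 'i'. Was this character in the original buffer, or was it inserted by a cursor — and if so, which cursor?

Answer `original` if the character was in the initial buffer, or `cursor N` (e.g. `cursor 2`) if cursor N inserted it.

After op 1 (move_right): buffer="eiykh" (len 5), cursors c1@3 c2@4 c3@5, authorship .....
After op 2 (insert('n')): buffer="eiynknhn" (len 8), cursors c1@4 c2@6 c3@8, authorship ...1.2.3
After op 3 (move_left): buffer="eiynknhn" (len 8), cursors c1@3 c2@5 c3@7, authorship ...1.2.3
After op 4 (move_right): buffer="eiynknhn" (len 8), cursors c1@4 c2@6 c3@8, authorship ...1.2.3
After op 5 (delete): buffer="eiykh" (len 5), cursors c1@3 c2@4 c3@5, authorship .....
After op 6 (insert('i')): buffer="eiyikihi" (len 8), cursors c1@4 c2@6 c3@8, authorship ...1.2.3
Authorship (.=original, N=cursor N): . . . 1 . 2 . 3
Index 7: author = 3

Answer: cursor 3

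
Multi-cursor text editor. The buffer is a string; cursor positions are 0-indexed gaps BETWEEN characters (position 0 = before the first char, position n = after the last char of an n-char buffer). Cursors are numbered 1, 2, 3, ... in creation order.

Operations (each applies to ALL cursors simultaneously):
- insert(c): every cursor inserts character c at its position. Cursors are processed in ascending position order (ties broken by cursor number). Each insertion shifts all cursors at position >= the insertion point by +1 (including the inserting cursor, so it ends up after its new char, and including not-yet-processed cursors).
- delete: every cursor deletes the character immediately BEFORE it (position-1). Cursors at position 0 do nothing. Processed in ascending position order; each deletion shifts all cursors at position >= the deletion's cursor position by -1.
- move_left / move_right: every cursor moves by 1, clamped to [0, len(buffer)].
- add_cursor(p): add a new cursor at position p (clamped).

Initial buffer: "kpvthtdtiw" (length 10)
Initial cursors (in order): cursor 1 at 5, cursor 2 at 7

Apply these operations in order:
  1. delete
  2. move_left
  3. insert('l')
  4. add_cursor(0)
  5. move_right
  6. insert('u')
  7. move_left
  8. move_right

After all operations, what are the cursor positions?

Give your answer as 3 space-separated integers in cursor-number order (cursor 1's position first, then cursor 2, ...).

After op 1 (delete): buffer="kpvtttiw" (len 8), cursors c1@4 c2@5, authorship ........
After op 2 (move_left): buffer="kpvtttiw" (len 8), cursors c1@3 c2@4, authorship ........
After op 3 (insert('l')): buffer="kpvltlttiw" (len 10), cursors c1@4 c2@6, authorship ...1.2....
After op 4 (add_cursor(0)): buffer="kpvltlttiw" (len 10), cursors c3@0 c1@4 c2@6, authorship ...1.2....
After op 5 (move_right): buffer="kpvltlttiw" (len 10), cursors c3@1 c1@5 c2@7, authorship ...1.2....
After op 6 (insert('u')): buffer="kupvltultutiw" (len 13), cursors c3@2 c1@7 c2@10, authorship .3..1.12.2...
After op 7 (move_left): buffer="kupvltultutiw" (len 13), cursors c3@1 c1@6 c2@9, authorship .3..1.12.2...
After op 8 (move_right): buffer="kupvltultutiw" (len 13), cursors c3@2 c1@7 c2@10, authorship .3..1.12.2...

Answer: 7 10 2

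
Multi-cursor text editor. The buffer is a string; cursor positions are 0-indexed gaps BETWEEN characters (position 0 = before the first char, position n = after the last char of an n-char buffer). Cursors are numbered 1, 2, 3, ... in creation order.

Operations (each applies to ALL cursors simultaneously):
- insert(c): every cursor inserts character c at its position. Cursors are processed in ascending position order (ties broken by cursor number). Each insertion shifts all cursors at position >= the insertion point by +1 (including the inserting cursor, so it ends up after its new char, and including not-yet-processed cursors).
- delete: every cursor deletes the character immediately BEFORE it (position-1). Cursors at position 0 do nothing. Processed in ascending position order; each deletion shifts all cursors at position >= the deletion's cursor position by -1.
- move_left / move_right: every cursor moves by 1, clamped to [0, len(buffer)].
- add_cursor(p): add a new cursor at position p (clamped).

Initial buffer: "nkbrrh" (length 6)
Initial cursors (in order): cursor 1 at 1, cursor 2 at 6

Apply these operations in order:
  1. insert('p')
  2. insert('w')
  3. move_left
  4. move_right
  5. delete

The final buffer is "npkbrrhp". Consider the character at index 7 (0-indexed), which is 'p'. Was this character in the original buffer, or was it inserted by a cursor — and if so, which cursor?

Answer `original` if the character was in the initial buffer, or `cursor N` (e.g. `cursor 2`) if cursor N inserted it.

Answer: cursor 2

Derivation:
After op 1 (insert('p')): buffer="npkbrrhp" (len 8), cursors c1@2 c2@8, authorship .1.....2
After op 2 (insert('w')): buffer="npwkbrrhpw" (len 10), cursors c1@3 c2@10, authorship .11.....22
After op 3 (move_left): buffer="npwkbrrhpw" (len 10), cursors c1@2 c2@9, authorship .11.....22
After op 4 (move_right): buffer="npwkbrrhpw" (len 10), cursors c1@3 c2@10, authorship .11.....22
After op 5 (delete): buffer="npkbrrhp" (len 8), cursors c1@2 c2@8, authorship .1.....2
Authorship (.=original, N=cursor N): . 1 . . . . . 2
Index 7: author = 2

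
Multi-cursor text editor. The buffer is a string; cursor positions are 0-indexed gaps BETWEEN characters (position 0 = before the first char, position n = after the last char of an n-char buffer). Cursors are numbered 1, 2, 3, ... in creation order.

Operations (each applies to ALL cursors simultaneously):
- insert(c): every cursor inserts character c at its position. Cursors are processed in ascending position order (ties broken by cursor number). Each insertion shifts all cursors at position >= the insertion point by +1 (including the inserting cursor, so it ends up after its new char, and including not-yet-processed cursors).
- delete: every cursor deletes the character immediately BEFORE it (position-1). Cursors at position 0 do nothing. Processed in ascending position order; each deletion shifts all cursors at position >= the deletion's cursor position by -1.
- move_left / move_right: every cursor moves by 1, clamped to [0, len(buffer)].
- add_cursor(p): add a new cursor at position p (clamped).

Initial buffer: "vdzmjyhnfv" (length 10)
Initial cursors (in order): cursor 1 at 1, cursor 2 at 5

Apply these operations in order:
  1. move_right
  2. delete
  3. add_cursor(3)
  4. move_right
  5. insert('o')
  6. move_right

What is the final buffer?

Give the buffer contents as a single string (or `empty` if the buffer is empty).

Answer: vzomjohonfv

Derivation:
After op 1 (move_right): buffer="vdzmjyhnfv" (len 10), cursors c1@2 c2@6, authorship ..........
After op 2 (delete): buffer="vzmjhnfv" (len 8), cursors c1@1 c2@4, authorship ........
After op 3 (add_cursor(3)): buffer="vzmjhnfv" (len 8), cursors c1@1 c3@3 c2@4, authorship ........
After op 4 (move_right): buffer="vzmjhnfv" (len 8), cursors c1@2 c3@4 c2@5, authorship ........
After op 5 (insert('o')): buffer="vzomjohonfv" (len 11), cursors c1@3 c3@6 c2@8, authorship ..1..3.2...
After op 6 (move_right): buffer="vzomjohonfv" (len 11), cursors c1@4 c3@7 c2@9, authorship ..1..3.2...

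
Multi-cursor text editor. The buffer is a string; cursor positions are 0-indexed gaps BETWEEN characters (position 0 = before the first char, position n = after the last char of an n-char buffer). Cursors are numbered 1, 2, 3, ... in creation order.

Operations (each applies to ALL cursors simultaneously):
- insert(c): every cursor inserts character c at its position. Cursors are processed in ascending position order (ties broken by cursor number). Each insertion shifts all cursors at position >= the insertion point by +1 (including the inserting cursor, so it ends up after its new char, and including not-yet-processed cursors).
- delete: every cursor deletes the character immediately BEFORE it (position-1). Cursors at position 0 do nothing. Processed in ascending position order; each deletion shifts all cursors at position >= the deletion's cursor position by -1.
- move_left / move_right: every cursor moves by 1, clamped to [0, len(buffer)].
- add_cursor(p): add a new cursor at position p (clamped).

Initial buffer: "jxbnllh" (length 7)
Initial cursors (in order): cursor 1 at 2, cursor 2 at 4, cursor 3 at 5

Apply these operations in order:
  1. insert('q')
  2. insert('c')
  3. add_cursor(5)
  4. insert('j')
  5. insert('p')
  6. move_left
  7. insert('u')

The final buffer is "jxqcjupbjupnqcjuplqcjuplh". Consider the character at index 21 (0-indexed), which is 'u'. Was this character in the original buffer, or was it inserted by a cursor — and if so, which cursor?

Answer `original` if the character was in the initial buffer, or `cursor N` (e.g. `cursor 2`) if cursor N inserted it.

Answer: cursor 3

Derivation:
After op 1 (insert('q')): buffer="jxqbnqlqlh" (len 10), cursors c1@3 c2@6 c3@8, authorship ..1..2.3..
After op 2 (insert('c')): buffer="jxqcbnqclqclh" (len 13), cursors c1@4 c2@8 c3@11, authorship ..11..22.33..
After op 3 (add_cursor(5)): buffer="jxqcbnqclqclh" (len 13), cursors c1@4 c4@5 c2@8 c3@11, authorship ..11..22.33..
After op 4 (insert('j')): buffer="jxqcjbjnqcjlqcjlh" (len 17), cursors c1@5 c4@7 c2@11 c3@15, authorship ..111.4.222.333..
After op 5 (insert('p')): buffer="jxqcjpbjpnqcjplqcjplh" (len 21), cursors c1@6 c4@9 c2@14 c3@19, authorship ..1111.44.2222.3333..
After op 6 (move_left): buffer="jxqcjpbjpnqcjplqcjplh" (len 21), cursors c1@5 c4@8 c2@13 c3@18, authorship ..1111.44.2222.3333..
After op 7 (insert('u')): buffer="jxqcjupbjupnqcjuplqcjuplh" (len 25), cursors c1@6 c4@10 c2@16 c3@22, authorship ..11111.444.22222.33333..
Authorship (.=original, N=cursor N): . . 1 1 1 1 1 . 4 4 4 . 2 2 2 2 2 . 3 3 3 3 3 . .
Index 21: author = 3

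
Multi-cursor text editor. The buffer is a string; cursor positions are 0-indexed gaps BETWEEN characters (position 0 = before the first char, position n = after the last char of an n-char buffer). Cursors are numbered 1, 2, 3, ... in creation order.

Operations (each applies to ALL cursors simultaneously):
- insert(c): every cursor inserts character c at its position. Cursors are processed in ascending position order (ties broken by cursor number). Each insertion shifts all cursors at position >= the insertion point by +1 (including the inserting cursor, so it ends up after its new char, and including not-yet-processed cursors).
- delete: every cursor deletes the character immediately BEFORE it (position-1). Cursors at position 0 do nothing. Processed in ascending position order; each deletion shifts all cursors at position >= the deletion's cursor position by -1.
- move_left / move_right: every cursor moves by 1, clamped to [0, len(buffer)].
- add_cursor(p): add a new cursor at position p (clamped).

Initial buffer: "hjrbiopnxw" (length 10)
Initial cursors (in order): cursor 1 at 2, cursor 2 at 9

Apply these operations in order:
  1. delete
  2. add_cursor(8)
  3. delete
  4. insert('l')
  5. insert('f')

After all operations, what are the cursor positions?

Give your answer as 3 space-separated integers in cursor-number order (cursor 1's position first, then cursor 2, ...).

Answer: 2 11 11

Derivation:
After op 1 (delete): buffer="hrbiopnw" (len 8), cursors c1@1 c2@7, authorship ........
After op 2 (add_cursor(8)): buffer="hrbiopnw" (len 8), cursors c1@1 c2@7 c3@8, authorship ........
After op 3 (delete): buffer="rbiop" (len 5), cursors c1@0 c2@5 c3@5, authorship .....
After op 4 (insert('l')): buffer="lrbiopll" (len 8), cursors c1@1 c2@8 c3@8, authorship 1.....23
After op 5 (insert('f')): buffer="lfrbiopllff" (len 11), cursors c1@2 c2@11 c3@11, authorship 11.....2323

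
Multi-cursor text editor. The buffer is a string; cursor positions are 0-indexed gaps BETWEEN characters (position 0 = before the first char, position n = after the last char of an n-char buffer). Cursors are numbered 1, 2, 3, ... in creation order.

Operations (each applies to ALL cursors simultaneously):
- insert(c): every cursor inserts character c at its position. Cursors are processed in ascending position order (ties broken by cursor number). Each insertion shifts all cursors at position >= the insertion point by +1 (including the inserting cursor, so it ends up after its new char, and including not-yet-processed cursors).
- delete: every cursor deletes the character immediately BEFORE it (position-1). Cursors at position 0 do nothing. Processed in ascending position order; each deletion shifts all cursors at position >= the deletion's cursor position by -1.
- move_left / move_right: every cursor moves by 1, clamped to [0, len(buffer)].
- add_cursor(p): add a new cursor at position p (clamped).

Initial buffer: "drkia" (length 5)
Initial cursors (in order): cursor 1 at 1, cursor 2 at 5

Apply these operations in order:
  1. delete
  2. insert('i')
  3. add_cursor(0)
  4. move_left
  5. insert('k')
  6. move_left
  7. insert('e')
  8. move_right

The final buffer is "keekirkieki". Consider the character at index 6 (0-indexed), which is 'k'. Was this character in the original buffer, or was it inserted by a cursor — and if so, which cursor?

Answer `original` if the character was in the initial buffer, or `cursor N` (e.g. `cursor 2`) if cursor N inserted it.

Answer: original

Derivation:
After op 1 (delete): buffer="rki" (len 3), cursors c1@0 c2@3, authorship ...
After op 2 (insert('i')): buffer="irkii" (len 5), cursors c1@1 c2@5, authorship 1...2
After op 3 (add_cursor(0)): buffer="irkii" (len 5), cursors c3@0 c1@1 c2@5, authorship 1...2
After op 4 (move_left): buffer="irkii" (len 5), cursors c1@0 c3@0 c2@4, authorship 1...2
After op 5 (insert('k')): buffer="kkirkiki" (len 8), cursors c1@2 c3@2 c2@7, authorship 131...22
After op 6 (move_left): buffer="kkirkiki" (len 8), cursors c1@1 c3@1 c2@6, authorship 131...22
After op 7 (insert('e')): buffer="keekirkieki" (len 11), cursors c1@3 c3@3 c2@9, authorship 11331...222
After op 8 (move_right): buffer="keekirkieki" (len 11), cursors c1@4 c3@4 c2@10, authorship 11331...222
Authorship (.=original, N=cursor N): 1 1 3 3 1 . . . 2 2 2
Index 6: author = original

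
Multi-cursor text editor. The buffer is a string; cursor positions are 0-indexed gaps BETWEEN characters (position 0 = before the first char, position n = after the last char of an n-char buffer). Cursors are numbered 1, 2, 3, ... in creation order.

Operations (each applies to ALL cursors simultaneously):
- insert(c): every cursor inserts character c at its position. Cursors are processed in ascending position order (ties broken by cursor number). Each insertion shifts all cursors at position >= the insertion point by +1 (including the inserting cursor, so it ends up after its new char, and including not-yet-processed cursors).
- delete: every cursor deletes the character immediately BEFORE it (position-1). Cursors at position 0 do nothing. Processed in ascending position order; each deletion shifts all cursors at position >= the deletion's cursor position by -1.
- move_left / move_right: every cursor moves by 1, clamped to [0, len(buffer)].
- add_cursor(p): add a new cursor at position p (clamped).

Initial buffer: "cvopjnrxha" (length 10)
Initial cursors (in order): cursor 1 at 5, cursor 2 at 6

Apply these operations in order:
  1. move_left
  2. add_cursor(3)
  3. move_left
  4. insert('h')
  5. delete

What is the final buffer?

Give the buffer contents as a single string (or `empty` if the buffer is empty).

Answer: cvopjnrxha

Derivation:
After op 1 (move_left): buffer="cvopjnrxha" (len 10), cursors c1@4 c2@5, authorship ..........
After op 2 (add_cursor(3)): buffer="cvopjnrxha" (len 10), cursors c3@3 c1@4 c2@5, authorship ..........
After op 3 (move_left): buffer="cvopjnrxha" (len 10), cursors c3@2 c1@3 c2@4, authorship ..........
After op 4 (insert('h')): buffer="cvhohphjnrxha" (len 13), cursors c3@3 c1@5 c2@7, authorship ..3.1.2......
After op 5 (delete): buffer="cvopjnrxha" (len 10), cursors c3@2 c1@3 c2@4, authorship ..........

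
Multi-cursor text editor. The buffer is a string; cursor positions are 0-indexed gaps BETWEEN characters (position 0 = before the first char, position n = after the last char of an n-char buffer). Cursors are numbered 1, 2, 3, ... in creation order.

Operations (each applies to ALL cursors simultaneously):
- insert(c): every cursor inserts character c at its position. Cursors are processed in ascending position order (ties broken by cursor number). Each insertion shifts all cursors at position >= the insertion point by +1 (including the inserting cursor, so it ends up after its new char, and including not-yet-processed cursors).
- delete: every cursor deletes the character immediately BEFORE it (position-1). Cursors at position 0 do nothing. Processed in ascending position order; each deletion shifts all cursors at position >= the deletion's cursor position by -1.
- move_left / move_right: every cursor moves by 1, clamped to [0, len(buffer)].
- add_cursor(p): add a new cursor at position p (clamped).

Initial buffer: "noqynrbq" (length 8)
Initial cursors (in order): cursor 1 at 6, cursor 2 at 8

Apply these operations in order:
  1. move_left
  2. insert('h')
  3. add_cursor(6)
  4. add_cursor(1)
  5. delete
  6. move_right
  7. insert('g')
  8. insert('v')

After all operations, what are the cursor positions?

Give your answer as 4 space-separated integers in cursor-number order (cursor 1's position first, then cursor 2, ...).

Answer: 10 14 10 3

Derivation:
After op 1 (move_left): buffer="noqynrbq" (len 8), cursors c1@5 c2@7, authorship ........
After op 2 (insert('h')): buffer="noqynhrbhq" (len 10), cursors c1@6 c2@9, authorship .....1..2.
After op 3 (add_cursor(6)): buffer="noqynhrbhq" (len 10), cursors c1@6 c3@6 c2@9, authorship .....1..2.
After op 4 (add_cursor(1)): buffer="noqynhrbhq" (len 10), cursors c4@1 c1@6 c3@6 c2@9, authorship .....1..2.
After op 5 (delete): buffer="oqyrbq" (len 6), cursors c4@0 c1@3 c3@3 c2@5, authorship ......
After op 6 (move_right): buffer="oqyrbq" (len 6), cursors c4@1 c1@4 c3@4 c2@6, authorship ......
After op 7 (insert('g')): buffer="ogqyrggbqg" (len 10), cursors c4@2 c1@7 c3@7 c2@10, authorship .4...13..2
After op 8 (insert('v')): buffer="ogvqyrggvvbqgv" (len 14), cursors c4@3 c1@10 c3@10 c2@14, authorship .44...1313..22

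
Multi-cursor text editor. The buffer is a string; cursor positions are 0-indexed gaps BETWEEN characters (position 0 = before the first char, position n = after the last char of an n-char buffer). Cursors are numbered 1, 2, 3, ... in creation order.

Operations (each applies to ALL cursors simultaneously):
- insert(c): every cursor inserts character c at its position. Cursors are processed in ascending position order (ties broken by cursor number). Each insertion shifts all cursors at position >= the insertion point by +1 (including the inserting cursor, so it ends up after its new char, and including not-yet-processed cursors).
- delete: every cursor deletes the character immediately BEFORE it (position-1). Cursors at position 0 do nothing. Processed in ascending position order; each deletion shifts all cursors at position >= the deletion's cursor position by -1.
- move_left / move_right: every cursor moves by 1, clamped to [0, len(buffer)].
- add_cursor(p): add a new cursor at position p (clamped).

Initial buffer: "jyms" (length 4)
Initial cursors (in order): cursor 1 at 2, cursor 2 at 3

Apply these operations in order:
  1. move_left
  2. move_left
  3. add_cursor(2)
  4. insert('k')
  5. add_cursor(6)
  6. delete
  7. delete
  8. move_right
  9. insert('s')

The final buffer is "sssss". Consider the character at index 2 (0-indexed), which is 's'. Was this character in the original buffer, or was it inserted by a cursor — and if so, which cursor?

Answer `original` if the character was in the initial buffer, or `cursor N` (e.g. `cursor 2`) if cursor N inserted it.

After op 1 (move_left): buffer="jyms" (len 4), cursors c1@1 c2@2, authorship ....
After op 2 (move_left): buffer="jyms" (len 4), cursors c1@0 c2@1, authorship ....
After op 3 (add_cursor(2)): buffer="jyms" (len 4), cursors c1@0 c2@1 c3@2, authorship ....
After op 4 (insert('k')): buffer="kjkykms" (len 7), cursors c1@1 c2@3 c3@5, authorship 1.2.3..
After op 5 (add_cursor(6)): buffer="kjkykms" (len 7), cursors c1@1 c2@3 c3@5 c4@6, authorship 1.2.3..
After op 6 (delete): buffer="jys" (len 3), cursors c1@0 c2@1 c3@2 c4@2, authorship ...
After op 7 (delete): buffer="s" (len 1), cursors c1@0 c2@0 c3@0 c4@0, authorship .
After op 8 (move_right): buffer="s" (len 1), cursors c1@1 c2@1 c3@1 c4@1, authorship .
After op 9 (insert('s')): buffer="sssss" (len 5), cursors c1@5 c2@5 c3@5 c4@5, authorship .1234
Authorship (.=original, N=cursor N): . 1 2 3 4
Index 2: author = 2

Answer: cursor 2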